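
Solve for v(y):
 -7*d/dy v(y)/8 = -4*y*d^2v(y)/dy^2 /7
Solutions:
 v(y) = C1 + C2*y^(81/32)


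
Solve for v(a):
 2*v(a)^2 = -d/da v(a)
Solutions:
 v(a) = 1/(C1 + 2*a)


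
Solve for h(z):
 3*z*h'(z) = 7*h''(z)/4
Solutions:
 h(z) = C1 + C2*erfi(sqrt(42)*z/7)


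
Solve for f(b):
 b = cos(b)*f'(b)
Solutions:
 f(b) = C1 + Integral(b/cos(b), b)


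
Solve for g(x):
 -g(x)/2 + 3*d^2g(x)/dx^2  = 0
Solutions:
 g(x) = C1*exp(-sqrt(6)*x/6) + C2*exp(sqrt(6)*x/6)


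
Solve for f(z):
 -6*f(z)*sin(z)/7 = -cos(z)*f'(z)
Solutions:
 f(z) = C1/cos(z)^(6/7)


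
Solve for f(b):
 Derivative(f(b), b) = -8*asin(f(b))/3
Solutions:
 Integral(1/asin(_y), (_y, f(b))) = C1 - 8*b/3


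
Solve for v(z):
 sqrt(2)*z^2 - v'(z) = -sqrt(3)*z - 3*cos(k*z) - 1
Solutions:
 v(z) = C1 + sqrt(2)*z^3/3 + sqrt(3)*z^2/2 + z + 3*sin(k*z)/k


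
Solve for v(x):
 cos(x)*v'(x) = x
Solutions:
 v(x) = C1 + Integral(x/cos(x), x)


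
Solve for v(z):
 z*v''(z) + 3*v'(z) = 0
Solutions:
 v(z) = C1 + C2/z^2


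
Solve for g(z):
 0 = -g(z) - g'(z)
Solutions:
 g(z) = C1*exp(-z)


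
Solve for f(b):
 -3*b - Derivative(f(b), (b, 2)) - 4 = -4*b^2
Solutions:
 f(b) = C1 + C2*b + b^4/3 - b^3/2 - 2*b^2


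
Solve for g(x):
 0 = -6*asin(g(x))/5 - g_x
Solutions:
 Integral(1/asin(_y), (_y, g(x))) = C1 - 6*x/5


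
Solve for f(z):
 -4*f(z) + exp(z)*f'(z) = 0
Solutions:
 f(z) = C1*exp(-4*exp(-z))


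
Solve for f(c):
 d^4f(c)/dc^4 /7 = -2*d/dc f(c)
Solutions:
 f(c) = C1 + C4*exp(-14^(1/3)*c) + (C2*sin(14^(1/3)*sqrt(3)*c/2) + C3*cos(14^(1/3)*sqrt(3)*c/2))*exp(14^(1/3)*c/2)


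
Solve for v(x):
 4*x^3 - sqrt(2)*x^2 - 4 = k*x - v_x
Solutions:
 v(x) = C1 + k*x^2/2 - x^4 + sqrt(2)*x^3/3 + 4*x


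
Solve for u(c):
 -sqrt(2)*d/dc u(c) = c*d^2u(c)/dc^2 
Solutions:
 u(c) = C1 + C2*c^(1 - sqrt(2))


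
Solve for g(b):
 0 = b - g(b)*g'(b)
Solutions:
 g(b) = -sqrt(C1 + b^2)
 g(b) = sqrt(C1 + b^2)


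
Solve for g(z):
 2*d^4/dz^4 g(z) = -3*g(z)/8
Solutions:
 g(z) = (C1*sin(sqrt(2)*3^(1/4)*z/4) + C2*cos(sqrt(2)*3^(1/4)*z/4))*exp(-sqrt(2)*3^(1/4)*z/4) + (C3*sin(sqrt(2)*3^(1/4)*z/4) + C4*cos(sqrt(2)*3^(1/4)*z/4))*exp(sqrt(2)*3^(1/4)*z/4)


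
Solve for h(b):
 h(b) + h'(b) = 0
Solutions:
 h(b) = C1*exp(-b)


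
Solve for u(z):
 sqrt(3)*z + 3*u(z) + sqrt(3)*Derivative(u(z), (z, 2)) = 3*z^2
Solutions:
 u(z) = C1*sin(3^(1/4)*z) + C2*cos(3^(1/4)*z) + z^2 - sqrt(3)*z/3 - 2*sqrt(3)/3


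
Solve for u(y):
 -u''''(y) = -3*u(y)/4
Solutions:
 u(y) = C1*exp(-sqrt(2)*3^(1/4)*y/2) + C2*exp(sqrt(2)*3^(1/4)*y/2) + C3*sin(sqrt(2)*3^(1/4)*y/2) + C4*cos(sqrt(2)*3^(1/4)*y/2)


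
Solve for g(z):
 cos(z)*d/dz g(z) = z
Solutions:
 g(z) = C1 + Integral(z/cos(z), z)


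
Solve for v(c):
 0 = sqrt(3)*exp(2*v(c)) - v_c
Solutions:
 v(c) = log(-sqrt(-1/(C1 + sqrt(3)*c))) - log(2)/2
 v(c) = log(-1/(C1 + sqrt(3)*c))/2 - log(2)/2


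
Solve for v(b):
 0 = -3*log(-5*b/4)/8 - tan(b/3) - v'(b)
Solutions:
 v(b) = C1 - 3*b*log(-b)/8 - 3*b*log(5)/8 + 3*b/8 + 3*b*log(2)/4 + 3*log(cos(b/3))


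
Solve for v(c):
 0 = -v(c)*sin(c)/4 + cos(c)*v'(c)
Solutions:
 v(c) = C1/cos(c)^(1/4)


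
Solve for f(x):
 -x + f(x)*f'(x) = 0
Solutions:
 f(x) = -sqrt(C1 + x^2)
 f(x) = sqrt(C1 + x^2)


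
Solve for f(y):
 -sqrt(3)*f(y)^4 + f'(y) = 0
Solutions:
 f(y) = (-1/(C1 + 3*sqrt(3)*y))^(1/3)
 f(y) = (-1/(C1 + sqrt(3)*y))^(1/3)*(-3^(2/3) - 3*3^(1/6)*I)/6
 f(y) = (-1/(C1 + sqrt(3)*y))^(1/3)*(-3^(2/3) + 3*3^(1/6)*I)/6


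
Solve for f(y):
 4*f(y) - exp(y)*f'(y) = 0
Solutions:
 f(y) = C1*exp(-4*exp(-y))


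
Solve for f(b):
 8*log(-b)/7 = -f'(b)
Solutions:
 f(b) = C1 - 8*b*log(-b)/7 + 8*b/7


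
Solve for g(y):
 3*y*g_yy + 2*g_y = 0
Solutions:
 g(y) = C1 + C2*y^(1/3)


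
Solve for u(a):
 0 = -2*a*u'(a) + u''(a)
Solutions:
 u(a) = C1 + C2*erfi(a)


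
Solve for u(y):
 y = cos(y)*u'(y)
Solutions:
 u(y) = C1 + Integral(y/cos(y), y)


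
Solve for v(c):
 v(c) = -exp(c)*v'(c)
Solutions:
 v(c) = C1*exp(exp(-c))


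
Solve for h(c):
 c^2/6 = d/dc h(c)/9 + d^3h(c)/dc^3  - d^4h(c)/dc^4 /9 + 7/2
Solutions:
 h(c) = C1 + C2*exp(c*(-2^(2/3)*(sqrt(109) + 55)^(1/3)/4 - 9*2^(1/3)/(2*(sqrt(109) + 55)^(1/3)) + 3))*sin(2^(1/3)*sqrt(3)*c*(-2^(1/3)*(sqrt(109) + 55)^(1/3) + 18/(sqrt(109) + 55)^(1/3))/4) + C3*exp(c*(-2^(2/3)*(sqrt(109) + 55)^(1/3)/4 - 9*2^(1/3)/(2*(sqrt(109) + 55)^(1/3)) + 3))*cos(2^(1/3)*sqrt(3)*c*(-2^(1/3)*(sqrt(109) + 55)^(1/3) + 18/(sqrt(109) + 55)^(1/3))/4) + C4*exp(c*(9*2^(1/3)/(sqrt(109) + 55)^(1/3) + 3 + 2^(2/3)*(sqrt(109) + 55)^(1/3)/2)) + c^3/2 - 117*c/2


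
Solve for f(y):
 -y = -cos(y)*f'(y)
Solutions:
 f(y) = C1 + Integral(y/cos(y), y)


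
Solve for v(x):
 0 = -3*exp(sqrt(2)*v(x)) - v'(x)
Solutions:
 v(x) = sqrt(2)*(2*log(1/(C1 + 3*x)) - log(2))/4


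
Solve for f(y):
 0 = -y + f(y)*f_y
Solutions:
 f(y) = -sqrt(C1 + y^2)
 f(y) = sqrt(C1 + y^2)


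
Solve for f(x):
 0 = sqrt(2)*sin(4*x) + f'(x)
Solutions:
 f(x) = C1 + sqrt(2)*cos(4*x)/4


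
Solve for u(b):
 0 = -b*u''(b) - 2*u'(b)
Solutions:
 u(b) = C1 + C2/b


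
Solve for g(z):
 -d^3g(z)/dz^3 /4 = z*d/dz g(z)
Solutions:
 g(z) = C1 + Integral(C2*airyai(-2^(2/3)*z) + C3*airybi(-2^(2/3)*z), z)


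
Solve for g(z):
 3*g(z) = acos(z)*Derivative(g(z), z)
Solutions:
 g(z) = C1*exp(3*Integral(1/acos(z), z))


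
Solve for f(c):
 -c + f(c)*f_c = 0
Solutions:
 f(c) = -sqrt(C1 + c^2)
 f(c) = sqrt(C1 + c^2)


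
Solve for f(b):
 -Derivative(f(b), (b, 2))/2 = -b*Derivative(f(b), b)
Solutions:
 f(b) = C1 + C2*erfi(b)


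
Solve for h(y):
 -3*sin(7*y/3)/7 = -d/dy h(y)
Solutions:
 h(y) = C1 - 9*cos(7*y/3)/49


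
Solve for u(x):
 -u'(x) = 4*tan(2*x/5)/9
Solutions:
 u(x) = C1 + 10*log(cos(2*x/5))/9


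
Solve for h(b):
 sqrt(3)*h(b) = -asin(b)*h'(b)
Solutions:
 h(b) = C1*exp(-sqrt(3)*Integral(1/asin(b), b))


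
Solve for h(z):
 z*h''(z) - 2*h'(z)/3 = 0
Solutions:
 h(z) = C1 + C2*z^(5/3)


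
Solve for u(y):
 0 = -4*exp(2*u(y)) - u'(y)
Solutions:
 u(y) = log(-sqrt(-1/(C1 - 4*y))) - log(2)/2
 u(y) = log(-1/(C1 - 4*y))/2 - log(2)/2


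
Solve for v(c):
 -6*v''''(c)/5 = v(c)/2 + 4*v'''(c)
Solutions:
 v(c) = C1*exp(c*(-10 + sqrt(2)*sqrt(6*2^(1/3)*5^(2/3)/(11*sqrt(5) + 25)^(1/3) + 3*2^(2/3)*5^(1/3)*(11*sqrt(5) + 25)^(1/3) + 50))/12)*sin(sqrt(2)*c*sqrt(-100 + 6*2^(1/3)*5^(2/3)/(11*sqrt(5) + 25)^(1/3) + 3*2^(2/3)*5^(1/3)*(11*sqrt(5) + 25)^(1/3) + 500*sqrt(2)/sqrt(6*2^(1/3)*5^(2/3)/(11*sqrt(5) + 25)^(1/3) + 3*2^(2/3)*5^(1/3)*(11*sqrt(5) + 25)^(1/3) + 50))/12) + C2*exp(c*(-10 + sqrt(2)*sqrt(6*2^(1/3)*5^(2/3)/(11*sqrt(5) + 25)^(1/3) + 3*2^(2/3)*5^(1/3)*(11*sqrt(5) + 25)^(1/3) + 50))/12)*cos(sqrt(2)*c*sqrt(-100 + 6*2^(1/3)*5^(2/3)/(11*sqrt(5) + 25)^(1/3) + 3*2^(2/3)*5^(1/3)*(11*sqrt(5) + 25)^(1/3) + 500*sqrt(2)/sqrt(6*2^(1/3)*5^(2/3)/(11*sqrt(5) + 25)^(1/3) + 3*2^(2/3)*5^(1/3)*(11*sqrt(5) + 25)^(1/3) + 50))/12) + C3*exp(-c*(10 + sqrt(2)*sqrt(6*2^(1/3)*5^(2/3)/(11*sqrt(5) + 25)^(1/3) + 3*2^(2/3)*5^(1/3)*(11*sqrt(5) + 25)^(1/3) + 50) + sqrt(2)*sqrt(-3*2^(2/3)*5^(1/3)*(11*sqrt(5) + 25)^(1/3) - 6*2^(1/3)*5^(2/3)/(11*sqrt(5) + 25)^(1/3) + 500*sqrt(2)/sqrt(6*2^(1/3)*5^(2/3)/(11*sqrt(5) + 25)^(1/3) + 3*2^(2/3)*5^(1/3)*(11*sqrt(5) + 25)^(1/3) + 50) + 100))/12) + C4*exp(c*(-sqrt(2)*sqrt(6*2^(1/3)*5^(2/3)/(11*sqrt(5) + 25)^(1/3) + 3*2^(2/3)*5^(1/3)*(11*sqrt(5) + 25)^(1/3) + 50) - 10 + sqrt(2)*sqrt(-3*2^(2/3)*5^(1/3)*(11*sqrt(5) + 25)^(1/3) - 6*2^(1/3)*5^(2/3)/(11*sqrt(5) + 25)^(1/3) + 500*sqrt(2)/sqrt(6*2^(1/3)*5^(2/3)/(11*sqrt(5) + 25)^(1/3) + 3*2^(2/3)*5^(1/3)*(11*sqrt(5) + 25)^(1/3) + 50) + 100))/12)


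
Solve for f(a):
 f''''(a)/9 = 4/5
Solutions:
 f(a) = C1 + C2*a + C3*a^2 + C4*a^3 + 3*a^4/10


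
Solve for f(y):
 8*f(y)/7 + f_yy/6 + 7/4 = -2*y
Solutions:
 f(y) = C1*sin(4*sqrt(21)*y/7) + C2*cos(4*sqrt(21)*y/7) - 7*y/4 - 49/32


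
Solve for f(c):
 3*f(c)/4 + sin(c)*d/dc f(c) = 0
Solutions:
 f(c) = C1*(cos(c) + 1)^(3/8)/(cos(c) - 1)^(3/8)


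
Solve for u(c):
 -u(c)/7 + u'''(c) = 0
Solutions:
 u(c) = C3*exp(7^(2/3)*c/7) + (C1*sin(sqrt(3)*7^(2/3)*c/14) + C2*cos(sqrt(3)*7^(2/3)*c/14))*exp(-7^(2/3)*c/14)


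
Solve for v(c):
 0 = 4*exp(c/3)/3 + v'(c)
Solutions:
 v(c) = C1 - 4*exp(c/3)


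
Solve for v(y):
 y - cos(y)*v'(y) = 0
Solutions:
 v(y) = C1 + Integral(y/cos(y), y)


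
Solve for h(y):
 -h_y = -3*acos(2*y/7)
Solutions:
 h(y) = C1 + 3*y*acos(2*y/7) - 3*sqrt(49 - 4*y^2)/2


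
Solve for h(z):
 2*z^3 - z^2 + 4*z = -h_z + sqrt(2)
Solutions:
 h(z) = C1 - z^4/2 + z^3/3 - 2*z^2 + sqrt(2)*z


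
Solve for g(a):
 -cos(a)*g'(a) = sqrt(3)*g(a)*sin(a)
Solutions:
 g(a) = C1*cos(a)^(sqrt(3))


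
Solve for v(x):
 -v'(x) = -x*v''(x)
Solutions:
 v(x) = C1 + C2*x^2


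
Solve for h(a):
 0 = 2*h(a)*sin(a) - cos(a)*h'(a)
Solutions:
 h(a) = C1/cos(a)^2


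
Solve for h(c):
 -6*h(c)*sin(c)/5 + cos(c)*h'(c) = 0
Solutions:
 h(c) = C1/cos(c)^(6/5)


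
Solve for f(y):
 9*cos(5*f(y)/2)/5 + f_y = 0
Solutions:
 f(y) = -2*asin((C1 + exp(9*y))/(C1 - exp(9*y)))/5 + 2*pi/5
 f(y) = 2*asin((C1 + exp(9*y))/(C1 - exp(9*y)))/5


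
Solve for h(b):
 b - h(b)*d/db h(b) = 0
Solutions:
 h(b) = -sqrt(C1 + b^2)
 h(b) = sqrt(C1 + b^2)


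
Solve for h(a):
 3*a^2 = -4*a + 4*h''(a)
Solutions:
 h(a) = C1 + C2*a + a^4/16 + a^3/6


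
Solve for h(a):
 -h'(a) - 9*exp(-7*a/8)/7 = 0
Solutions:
 h(a) = C1 + 72*exp(-7*a/8)/49


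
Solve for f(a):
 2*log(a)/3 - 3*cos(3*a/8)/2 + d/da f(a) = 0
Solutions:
 f(a) = C1 - 2*a*log(a)/3 + 2*a/3 + 4*sin(3*a/8)


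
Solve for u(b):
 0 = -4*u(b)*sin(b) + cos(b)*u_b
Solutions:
 u(b) = C1/cos(b)^4


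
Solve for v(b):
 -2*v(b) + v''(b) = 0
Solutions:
 v(b) = C1*exp(-sqrt(2)*b) + C2*exp(sqrt(2)*b)


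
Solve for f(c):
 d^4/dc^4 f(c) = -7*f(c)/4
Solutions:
 f(c) = (C1*sin(7^(1/4)*c/2) + C2*cos(7^(1/4)*c/2))*exp(-7^(1/4)*c/2) + (C3*sin(7^(1/4)*c/2) + C4*cos(7^(1/4)*c/2))*exp(7^(1/4)*c/2)


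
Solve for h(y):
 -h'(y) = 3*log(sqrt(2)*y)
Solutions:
 h(y) = C1 - 3*y*log(y) - 3*y*log(2)/2 + 3*y


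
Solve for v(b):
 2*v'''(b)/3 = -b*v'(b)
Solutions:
 v(b) = C1 + Integral(C2*airyai(-2^(2/3)*3^(1/3)*b/2) + C3*airybi(-2^(2/3)*3^(1/3)*b/2), b)


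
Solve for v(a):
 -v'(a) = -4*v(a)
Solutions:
 v(a) = C1*exp(4*a)


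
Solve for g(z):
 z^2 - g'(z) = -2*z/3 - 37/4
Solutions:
 g(z) = C1 + z^3/3 + z^2/3 + 37*z/4


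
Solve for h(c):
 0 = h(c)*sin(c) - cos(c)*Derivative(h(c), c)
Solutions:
 h(c) = C1/cos(c)


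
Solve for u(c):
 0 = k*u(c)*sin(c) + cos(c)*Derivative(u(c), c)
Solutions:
 u(c) = C1*exp(k*log(cos(c)))


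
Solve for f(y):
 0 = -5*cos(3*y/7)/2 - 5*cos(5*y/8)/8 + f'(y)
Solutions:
 f(y) = C1 + 35*sin(3*y/7)/6 + sin(5*y/8)


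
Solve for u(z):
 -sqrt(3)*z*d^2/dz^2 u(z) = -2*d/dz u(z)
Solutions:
 u(z) = C1 + C2*z^(1 + 2*sqrt(3)/3)


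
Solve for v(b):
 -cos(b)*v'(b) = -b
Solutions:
 v(b) = C1 + Integral(b/cos(b), b)


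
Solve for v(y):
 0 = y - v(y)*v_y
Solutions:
 v(y) = -sqrt(C1 + y^2)
 v(y) = sqrt(C1 + y^2)


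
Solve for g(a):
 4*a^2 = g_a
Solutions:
 g(a) = C1 + 4*a^3/3


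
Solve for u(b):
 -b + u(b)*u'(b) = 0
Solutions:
 u(b) = -sqrt(C1 + b^2)
 u(b) = sqrt(C1 + b^2)


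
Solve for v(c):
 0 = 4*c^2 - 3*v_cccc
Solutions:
 v(c) = C1 + C2*c + C3*c^2 + C4*c^3 + c^6/270


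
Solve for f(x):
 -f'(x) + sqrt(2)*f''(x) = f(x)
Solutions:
 f(x) = C1*exp(sqrt(2)*x*(1 - sqrt(1 + 4*sqrt(2)))/4) + C2*exp(sqrt(2)*x*(1 + sqrt(1 + 4*sqrt(2)))/4)


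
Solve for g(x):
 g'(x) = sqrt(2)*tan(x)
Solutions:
 g(x) = C1 - sqrt(2)*log(cos(x))


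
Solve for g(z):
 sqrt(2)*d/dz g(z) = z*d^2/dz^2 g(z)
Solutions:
 g(z) = C1 + C2*z^(1 + sqrt(2))


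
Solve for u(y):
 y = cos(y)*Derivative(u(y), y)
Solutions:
 u(y) = C1 + Integral(y/cos(y), y)


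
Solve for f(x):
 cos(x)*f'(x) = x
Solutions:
 f(x) = C1 + Integral(x/cos(x), x)


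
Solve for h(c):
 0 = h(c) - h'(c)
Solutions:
 h(c) = C1*exp(c)


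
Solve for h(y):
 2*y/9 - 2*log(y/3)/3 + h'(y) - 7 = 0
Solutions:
 h(y) = C1 - y^2/9 + 2*y*log(y)/3 - 2*y*log(3)/3 + 19*y/3


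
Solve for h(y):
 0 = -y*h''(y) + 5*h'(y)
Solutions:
 h(y) = C1 + C2*y^6


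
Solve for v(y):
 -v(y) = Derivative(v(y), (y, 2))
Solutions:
 v(y) = C1*sin(y) + C2*cos(y)


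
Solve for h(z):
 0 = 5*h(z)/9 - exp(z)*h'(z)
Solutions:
 h(z) = C1*exp(-5*exp(-z)/9)


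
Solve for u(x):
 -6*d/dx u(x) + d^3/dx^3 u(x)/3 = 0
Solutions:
 u(x) = C1 + C2*exp(-3*sqrt(2)*x) + C3*exp(3*sqrt(2)*x)


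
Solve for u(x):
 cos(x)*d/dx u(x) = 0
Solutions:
 u(x) = C1


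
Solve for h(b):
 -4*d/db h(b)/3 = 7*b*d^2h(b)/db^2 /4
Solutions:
 h(b) = C1 + C2*b^(5/21)


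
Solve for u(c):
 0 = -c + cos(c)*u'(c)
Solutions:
 u(c) = C1 + Integral(c/cos(c), c)


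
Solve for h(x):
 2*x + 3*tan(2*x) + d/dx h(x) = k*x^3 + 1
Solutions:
 h(x) = C1 + k*x^4/4 - x^2 + x + 3*log(cos(2*x))/2


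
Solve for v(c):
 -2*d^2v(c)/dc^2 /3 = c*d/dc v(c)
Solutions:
 v(c) = C1 + C2*erf(sqrt(3)*c/2)


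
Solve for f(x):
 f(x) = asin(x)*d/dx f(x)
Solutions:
 f(x) = C1*exp(Integral(1/asin(x), x))


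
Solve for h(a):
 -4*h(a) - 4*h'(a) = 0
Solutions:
 h(a) = C1*exp(-a)


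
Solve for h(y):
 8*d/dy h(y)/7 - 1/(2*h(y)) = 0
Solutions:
 h(y) = -sqrt(C1 + 14*y)/4
 h(y) = sqrt(C1 + 14*y)/4


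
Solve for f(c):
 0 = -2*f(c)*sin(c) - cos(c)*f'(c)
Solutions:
 f(c) = C1*cos(c)^2


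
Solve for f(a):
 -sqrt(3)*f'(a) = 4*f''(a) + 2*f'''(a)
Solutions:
 f(a) = C1 + C2*exp(a*(-1 + sqrt(2)*sqrt(2 - sqrt(3))/2)) + C3*exp(-a*(sqrt(2)*sqrt(2 - sqrt(3))/2 + 1))


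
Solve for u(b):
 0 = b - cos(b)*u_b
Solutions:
 u(b) = C1 + Integral(b/cos(b), b)


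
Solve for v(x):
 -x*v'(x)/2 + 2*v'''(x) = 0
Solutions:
 v(x) = C1 + Integral(C2*airyai(2^(1/3)*x/2) + C3*airybi(2^(1/3)*x/2), x)


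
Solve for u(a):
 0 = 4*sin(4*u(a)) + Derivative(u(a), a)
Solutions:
 u(a) = -acos((-C1 - exp(32*a))/(C1 - exp(32*a)))/4 + pi/2
 u(a) = acos((-C1 - exp(32*a))/(C1 - exp(32*a)))/4


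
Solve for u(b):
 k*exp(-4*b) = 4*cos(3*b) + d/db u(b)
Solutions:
 u(b) = C1 - k*exp(-4*b)/4 - 4*sin(3*b)/3


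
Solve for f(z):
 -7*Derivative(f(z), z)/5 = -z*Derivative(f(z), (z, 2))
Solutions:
 f(z) = C1 + C2*z^(12/5)


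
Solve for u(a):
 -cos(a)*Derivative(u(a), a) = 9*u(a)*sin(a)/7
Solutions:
 u(a) = C1*cos(a)^(9/7)


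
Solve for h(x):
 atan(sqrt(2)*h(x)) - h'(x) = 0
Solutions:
 Integral(1/atan(sqrt(2)*_y), (_y, h(x))) = C1 + x


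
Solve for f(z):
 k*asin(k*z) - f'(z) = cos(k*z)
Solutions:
 f(z) = C1 + k*Piecewise((z*asin(k*z) + sqrt(-k^2*z^2 + 1)/k, Ne(k, 0)), (0, True)) - Piecewise((sin(k*z)/k, Ne(k, 0)), (z, True))


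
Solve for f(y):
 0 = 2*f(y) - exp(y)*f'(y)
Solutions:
 f(y) = C1*exp(-2*exp(-y))


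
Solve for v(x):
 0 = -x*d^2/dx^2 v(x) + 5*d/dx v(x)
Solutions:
 v(x) = C1 + C2*x^6


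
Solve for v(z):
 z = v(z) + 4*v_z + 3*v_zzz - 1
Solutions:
 v(z) = C1*exp(2^(1/3)*z*(-8/(9 + sqrt(337))^(1/3) + 2^(1/3)*(9 + sqrt(337))^(1/3))/12)*sin(2^(1/3)*sqrt(3)*z*(8/(9 + sqrt(337))^(1/3) + 2^(1/3)*(9 + sqrt(337))^(1/3))/12) + C2*exp(2^(1/3)*z*(-8/(9 + sqrt(337))^(1/3) + 2^(1/3)*(9 + sqrt(337))^(1/3))/12)*cos(2^(1/3)*sqrt(3)*z*(8/(9 + sqrt(337))^(1/3) + 2^(1/3)*(9 + sqrt(337))^(1/3))/12) + C3*exp(-2^(1/3)*z*(-8/(9 + sqrt(337))^(1/3) + 2^(1/3)*(9 + sqrt(337))^(1/3))/6) + z - 3


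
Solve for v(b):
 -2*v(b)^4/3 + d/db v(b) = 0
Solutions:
 v(b) = (-1/(C1 + 2*b))^(1/3)
 v(b) = (-1/(C1 + 2*b))^(1/3)*(-1 - sqrt(3)*I)/2
 v(b) = (-1/(C1 + 2*b))^(1/3)*(-1 + sqrt(3)*I)/2


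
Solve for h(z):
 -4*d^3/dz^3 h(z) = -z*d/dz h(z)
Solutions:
 h(z) = C1 + Integral(C2*airyai(2^(1/3)*z/2) + C3*airybi(2^(1/3)*z/2), z)


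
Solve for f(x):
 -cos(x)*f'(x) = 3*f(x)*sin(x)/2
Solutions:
 f(x) = C1*cos(x)^(3/2)


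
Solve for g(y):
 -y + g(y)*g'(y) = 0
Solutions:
 g(y) = -sqrt(C1 + y^2)
 g(y) = sqrt(C1 + y^2)


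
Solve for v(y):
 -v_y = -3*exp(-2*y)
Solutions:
 v(y) = C1 - 3*exp(-2*y)/2


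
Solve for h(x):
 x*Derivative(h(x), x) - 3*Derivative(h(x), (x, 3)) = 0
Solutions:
 h(x) = C1 + Integral(C2*airyai(3^(2/3)*x/3) + C3*airybi(3^(2/3)*x/3), x)


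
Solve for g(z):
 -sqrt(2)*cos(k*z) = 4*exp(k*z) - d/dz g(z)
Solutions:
 g(z) = C1 + 4*exp(k*z)/k + sqrt(2)*sin(k*z)/k


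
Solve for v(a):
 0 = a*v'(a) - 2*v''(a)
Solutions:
 v(a) = C1 + C2*erfi(a/2)


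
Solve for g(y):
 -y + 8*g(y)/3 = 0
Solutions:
 g(y) = 3*y/8


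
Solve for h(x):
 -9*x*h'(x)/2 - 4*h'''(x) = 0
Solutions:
 h(x) = C1 + Integral(C2*airyai(-3^(2/3)*x/2) + C3*airybi(-3^(2/3)*x/2), x)


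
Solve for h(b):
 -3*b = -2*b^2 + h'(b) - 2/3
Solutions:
 h(b) = C1 + 2*b^3/3 - 3*b^2/2 + 2*b/3


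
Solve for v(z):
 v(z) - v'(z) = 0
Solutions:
 v(z) = C1*exp(z)


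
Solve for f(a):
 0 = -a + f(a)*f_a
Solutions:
 f(a) = -sqrt(C1 + a^2)
 f(a) = sqrt(C1 + a^2)


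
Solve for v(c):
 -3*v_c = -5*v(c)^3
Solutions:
 v(c) = -sqrt(6)*sqrt(-1/(C1 + 5*c))/2
 v(c) = sqrt(6)*sqrt(-1/(C1 + 5*c))/2


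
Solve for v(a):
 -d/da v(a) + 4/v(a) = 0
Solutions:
 v(a) = -sqrt(C1 + 8*a)
 v(a) = sqrt(C1 + 8*a)


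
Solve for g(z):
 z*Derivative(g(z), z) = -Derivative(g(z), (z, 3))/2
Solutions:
 g(z) = C1 + Integral(C2*airyai(-2^(1/3)*z) + C3*airybi(-2^(1/3)*z), z)


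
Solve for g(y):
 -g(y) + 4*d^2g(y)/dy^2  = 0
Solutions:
 g(y) = C1*exp(-y/2) + C2*exp(y/2)


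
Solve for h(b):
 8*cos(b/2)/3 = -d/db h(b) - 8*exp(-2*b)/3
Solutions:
 h(b) = C1 - 16*sin(b/2)/3 + 4*exp(-2*b)/3


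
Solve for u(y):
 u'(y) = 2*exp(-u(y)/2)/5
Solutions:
 u(y) = 2*log(C1 + y/5)


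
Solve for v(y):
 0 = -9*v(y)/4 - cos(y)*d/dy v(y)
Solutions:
 v(y) = C1*(sin(y) - 1)^(9/8)/(sin(y) + 1)^(9/8)


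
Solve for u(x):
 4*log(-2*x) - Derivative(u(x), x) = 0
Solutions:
 u(x) = C1 + 4*x*log(-x) + 4*x*(-1 + log(2))


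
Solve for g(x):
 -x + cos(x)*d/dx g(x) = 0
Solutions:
 g(x) = C1 + Integral(x/cos(x), x)


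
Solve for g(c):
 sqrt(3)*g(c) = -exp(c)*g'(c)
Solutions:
 g(c) = C1*exp(sqrt(3)*exp(-c))


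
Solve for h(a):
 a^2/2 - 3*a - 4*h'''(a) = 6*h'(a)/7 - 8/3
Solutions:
 h(a) = C1 + C2*sin(sqrt(42)*a/14) + C3*cos(sqrt(42)*a/14) + 7*a^3/36 - 7*a^2/4 - 7*a/3


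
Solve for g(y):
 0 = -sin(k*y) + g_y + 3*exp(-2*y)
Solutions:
 g(y) = C1 + 3*exp(-2*y)/2 - cos(k*y)/k


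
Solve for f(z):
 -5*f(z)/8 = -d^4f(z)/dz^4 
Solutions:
 f(z) = C1*exp(-10^(1/4)*z/2) + C2*exp(10^(1/4)*z/2) + C3*sin(10^(1/4)*z/2) + C4*cos(10^(1/4)*z/2)


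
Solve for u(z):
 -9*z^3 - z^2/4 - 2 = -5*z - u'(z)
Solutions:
 u(z) = C1 + 9*z^4/4 + z^3/12 - 5*z^2/2 + 2*z


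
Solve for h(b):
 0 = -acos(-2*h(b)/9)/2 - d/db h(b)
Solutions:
 Integral(1/acos(-2*_y/9), (_y, h(b))) = C1 - b/2


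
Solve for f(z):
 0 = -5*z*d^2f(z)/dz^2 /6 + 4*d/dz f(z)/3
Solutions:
 f(z) = C1 + C2*z^(13/5)


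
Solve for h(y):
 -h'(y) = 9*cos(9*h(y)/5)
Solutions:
 9*y - 5*log(sin(9*h(y)/5) - 1)/18 + 5*log(sin(9*h(y)/5) + 1)/18 = C1


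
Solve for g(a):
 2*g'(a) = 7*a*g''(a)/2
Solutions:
 g(a) = C1 + C2*a^(11/7)


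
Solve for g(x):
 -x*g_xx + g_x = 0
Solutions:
 g(x) = C1 + C2*x^2


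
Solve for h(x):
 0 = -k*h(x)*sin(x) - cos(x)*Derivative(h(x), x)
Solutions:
 h(x) = C1*exp(k*log(cos(x)))


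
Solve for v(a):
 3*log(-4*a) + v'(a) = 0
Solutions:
 v(a) = C1 - 3*a*log(-a) + 3*a*(1 - 2*log(2))


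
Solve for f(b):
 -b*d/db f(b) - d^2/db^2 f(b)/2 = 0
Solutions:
 f(b) = C1 + C2*erf(b)


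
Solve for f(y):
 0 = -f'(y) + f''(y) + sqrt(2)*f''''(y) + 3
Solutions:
 f(y) = C1 + C2*exp(-y*(-2*2^(1/6)*3^(2/3)/(9*sqrt(2) + sqrt(6)*sqrt(2*sqrt(2) + 27))^(1/3) + 6^(1/3)*(9*sqrt(2) + sqrt(6)*sqrt(2*sqrt(2) + 27))^(1/3))/12)*sin(y*(6*6^(1/6)/(9*sqrt(2) + sqrt(6)*sqrt(2*sqrt(2) + 27))^(1/3) + 2^(1/3)*3^(5/6)*(9*sqrt(2) + sqrt(6)*sqrt(2*sqrt(2) + 27))^(1/3))/12) + C3*exp(-y*(-2*2^(1/6)*3^(2/3)/(9*sqrt(2) + sqrt(6)*sqrt(2*sqrt(2) + 27))^(1/3) + 6^(1/3)*(9*sqrt(2) + sqrt(6)*sqrt(2*sqrt(2) + 27))^(1/3))/12)*cos(y*(6*6^(1/6)/(9*sqrt(2) + sqrt(6)*sqrt(2*sqrt(2) + 27))^(1/3) + 2^(1/3)*3^(5/6)*(9*sqrt(2) + sqrt(6)*sqrt(2*sqrt(2) + 27))^(1/3))/12) + C4*exp(y*(-2*2^(1/6)*3^(2/3)/(9*sqrt(2) + sqrt(6)*sqrt(2*sqrt(2) + 27))^(1/3) + 6^(1/3)*(9*sqrt(2) + sqrt(6)*sqrt(2*sqrt(2) + 27))^(1/3))/6) + 3*y


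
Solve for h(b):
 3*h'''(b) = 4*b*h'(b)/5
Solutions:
 h(b) = C1 + Integral(C2*airyai(30^(2/3)*b/15) + C3*airybi(30^(2/3)*b/15), b)


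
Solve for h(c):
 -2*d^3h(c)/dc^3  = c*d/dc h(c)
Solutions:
 h(c) = C1 + Integral(C2*airyai(-2^(2/3)*c/2) + C3*airybi(-2^(2/3)*c/2), c)


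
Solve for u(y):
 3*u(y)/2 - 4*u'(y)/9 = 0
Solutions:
 u(y) = C1*exp(27*y/8)


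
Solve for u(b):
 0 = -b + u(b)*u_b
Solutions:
 u(b) = -sqrt(C1 + b^2)
 u(b) = sqrt(C1 + b^2)


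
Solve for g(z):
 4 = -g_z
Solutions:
 g(z) = C1 - 4*z


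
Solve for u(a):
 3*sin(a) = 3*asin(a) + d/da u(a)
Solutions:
 u(a) = C1 - 3*a*asin(a) - 3*sqrt(1 - a^2) - 3*cos(a)


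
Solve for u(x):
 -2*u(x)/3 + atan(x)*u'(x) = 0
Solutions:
 u(x) = C1*exp(2*Integral(1/atan(x), x)/3)


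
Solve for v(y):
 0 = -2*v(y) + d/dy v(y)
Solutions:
 v(y) = C1*exp(2*y)


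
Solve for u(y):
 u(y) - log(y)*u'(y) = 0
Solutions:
 u(y) = C1*exp(li(y))


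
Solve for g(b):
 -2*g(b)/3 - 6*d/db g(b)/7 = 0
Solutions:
 g(b) = C1*exp(-7*b/9)


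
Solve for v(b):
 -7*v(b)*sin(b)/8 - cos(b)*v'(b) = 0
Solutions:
 v(b) = C1*cos(b)^(7/8)


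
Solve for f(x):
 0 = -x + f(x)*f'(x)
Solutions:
 f(x) = -sqrt(C1 + x^2)
 f(x) = sqrt(C1 + x^2)


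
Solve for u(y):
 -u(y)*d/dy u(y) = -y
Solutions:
 u(y) = -sqrt(C1 + y^2)
 u(y) = sqrt(C1 + y^2)


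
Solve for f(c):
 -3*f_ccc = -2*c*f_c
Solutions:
 f(c) = C1 + Integral(C2*airyai(2^(1/3)*3^(2/3)*c/3) + C3*airybi(2^(1/3)*3^(2/3)*c/3), c)


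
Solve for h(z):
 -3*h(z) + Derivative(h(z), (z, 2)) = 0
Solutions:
 h(z) = C1*exp(-sqrt(3)*z) + C2*exp(sqrt(3)*z)


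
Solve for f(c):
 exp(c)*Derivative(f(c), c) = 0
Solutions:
 f(c) = C1


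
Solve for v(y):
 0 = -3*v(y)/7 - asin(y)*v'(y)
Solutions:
 v(y) = C1*exp(-3*Integral(1/asin(y), y)/7)


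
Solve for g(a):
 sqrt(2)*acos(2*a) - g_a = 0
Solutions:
 g(a) = C1 + sqrt(2)*(a*acos(2*a) - sqrt(1 - 4*a^2)/2)


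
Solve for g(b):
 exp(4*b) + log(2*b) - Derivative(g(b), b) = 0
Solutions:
 g(b) = C1 + b*log(b) + b*(-1 + log(2)) + exp(4*b)/4


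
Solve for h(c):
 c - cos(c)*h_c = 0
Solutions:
 h(c) = C1 + Integral(c/cos(c), c)


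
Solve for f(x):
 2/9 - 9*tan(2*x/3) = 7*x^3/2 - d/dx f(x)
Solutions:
 f(x) = C1 + 7*x^4/8 - 2*x/9 - 27*log(cos(2*x/3))/2


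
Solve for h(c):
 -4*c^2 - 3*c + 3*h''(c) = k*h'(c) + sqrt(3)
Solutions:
 h(c) = C1 + C2*exp(c*k/3) - 4*c^3/(3*k) - 3*c^2/(2*k) - 12*c^2/k^2 - sqrt(3)*c/k - 9*c/k^2 - 72*c/k^3


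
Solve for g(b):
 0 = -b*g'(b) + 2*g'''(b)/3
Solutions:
 g(b) = C1 + Integral(C2*airyai(2^(2/3)*3^(1/3)*b/2) + C3*airybi(2^(2/3)*3^(1/3)*b/2), b)


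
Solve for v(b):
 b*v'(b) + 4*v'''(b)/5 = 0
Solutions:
 v(b) = C1 + Integral(C2*airyai(-10^(1/3)*b/2) + C3*airybi(-10^(1/3)*b/2), b)


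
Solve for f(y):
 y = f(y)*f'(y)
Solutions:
 f(y) = -sqrt(C1 + y^2)
 f(y) = sqrt(C1 + y^2)


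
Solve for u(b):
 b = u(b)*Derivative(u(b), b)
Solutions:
 u(b) = -sqrt(C1 + b^2)
 u(b) = sqrt(C1 + b^2)


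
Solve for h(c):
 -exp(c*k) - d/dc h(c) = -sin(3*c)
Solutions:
 h(c) = C1 - cos(3*c)/3 - exp(c*k)/k


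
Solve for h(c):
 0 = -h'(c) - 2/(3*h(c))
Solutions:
 h(c) = -sqrt(C1 - 12*c)/3
 h(c) = sqrt(C1 - 12*c)/3


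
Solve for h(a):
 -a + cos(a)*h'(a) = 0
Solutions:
 h(a) = C1 + Integral(a/cos(a), a)


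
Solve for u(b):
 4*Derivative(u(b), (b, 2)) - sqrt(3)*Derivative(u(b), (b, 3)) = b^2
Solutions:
 u(b) = C1 + C2*b + C3*exp(4*sqrt(3)*b/3) + b^4/48 + sqrt(3)*b^3/48 + 3*b^2/64


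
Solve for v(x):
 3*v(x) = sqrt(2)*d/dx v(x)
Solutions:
 v(x) = C1*exp(3*sqrt(2)*x/2)


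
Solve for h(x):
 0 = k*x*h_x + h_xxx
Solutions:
 h(x) = C1 + Integral(C2*airyai(x*(-k)^(1/3)) + C3*airybi(x*(-k)^(1/3)), x)


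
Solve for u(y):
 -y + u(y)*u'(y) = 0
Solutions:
 u(y) = -sqrt(C1 + y^2)
 u(y) = sqrt(C1 + y^2)


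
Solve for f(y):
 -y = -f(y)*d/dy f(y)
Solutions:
 f(y) = -sqrt(C1 + y^2)
 f(y) = sqrt(C1 + y^2)


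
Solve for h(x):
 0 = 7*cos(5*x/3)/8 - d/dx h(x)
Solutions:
 h(x) = C1 + 21*sin(5*x/3)/40


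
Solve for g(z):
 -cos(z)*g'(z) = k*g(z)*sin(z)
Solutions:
 g(z) = C1*exp(k*log(cos(z)))


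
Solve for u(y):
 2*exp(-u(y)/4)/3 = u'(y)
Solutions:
 u(y) = 4*log(C1 + y/6)


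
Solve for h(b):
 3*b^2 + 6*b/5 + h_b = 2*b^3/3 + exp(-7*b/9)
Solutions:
 h(b) = C1 + b^4/6 - b^3 - 3*b^2/5 - 9*exp(-7*b/9)/7


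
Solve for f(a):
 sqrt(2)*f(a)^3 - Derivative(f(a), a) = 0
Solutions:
 f(a) = -sqrt(2)*sqrt(-1/(C1 + sqrt(2)*a))/2
 f(a) = sqrt(2)*sqrt(-1/(C1 + sqrt(2)*a))/2


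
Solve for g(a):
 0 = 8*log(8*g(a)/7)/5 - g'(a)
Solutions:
 -5*Integral(1/(log(_y) - log(7) + 3*log(2)), (_y, g(a)))/8 = C1 - a


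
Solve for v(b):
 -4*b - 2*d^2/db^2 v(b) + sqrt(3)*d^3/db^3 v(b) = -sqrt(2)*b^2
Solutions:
 v(b) = C1 + C2*b + C3*exp(2*sqrt(3)*b/3) + sqrt(2)*b^4/24 + b^3*(-4 + sqrt(6))/12 + b^2*(-4*sqrt(3) + 3*sqrt(2))/8


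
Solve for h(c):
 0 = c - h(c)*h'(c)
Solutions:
 h(c) = -sqrt(C1 + c^2)
 h(c) = sqrt(C1 + c^2)


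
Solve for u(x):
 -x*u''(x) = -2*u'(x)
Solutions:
 u(x) = C1 + C2*x^3


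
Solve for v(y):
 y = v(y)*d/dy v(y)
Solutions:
 v(y) = -sqrt(C1 + y^2)
 v(y) = sqrt(C1 + y^2)


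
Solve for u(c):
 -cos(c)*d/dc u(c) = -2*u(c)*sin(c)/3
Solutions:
 u(c) = C1/cos(c)^(2/3)


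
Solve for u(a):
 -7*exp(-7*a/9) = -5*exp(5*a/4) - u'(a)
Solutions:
 u(a) = C1 - 4*exp(5*a/4) - 9*exp(-7*a/9)


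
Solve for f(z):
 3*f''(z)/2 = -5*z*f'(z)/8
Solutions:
 f(z) = C1 + C2*erf(sqrt(30)*z/12)


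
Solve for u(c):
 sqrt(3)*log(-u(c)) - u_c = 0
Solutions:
 -li(-u(c)) = C1 + sqrt(3)*c


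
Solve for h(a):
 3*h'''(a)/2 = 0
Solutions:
 h(a) = C1 + C2*a + C3*a^2


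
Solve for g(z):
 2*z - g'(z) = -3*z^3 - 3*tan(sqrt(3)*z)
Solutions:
 g(z) = C1 + 3*z^4/4 + z^2 - sqrt(3)*log(cos(sqrt(3)*z))


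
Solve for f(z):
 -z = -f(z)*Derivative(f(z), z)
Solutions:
 f(z) = -sqrt(C1 + z^2)
 f(z) = sqrt(C1 + z^2)


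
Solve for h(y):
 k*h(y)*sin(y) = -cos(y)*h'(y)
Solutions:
 h(y) = C1*exp(k*log(cos(y)))


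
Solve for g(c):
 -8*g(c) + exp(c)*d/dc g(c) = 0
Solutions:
 g(c) = C1*exp(-8*exp(-c))


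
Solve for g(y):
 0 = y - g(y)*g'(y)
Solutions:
 g(y) = -sqrt(C1 + y^2)
 g(y) = sqrt(C1 + y^2)


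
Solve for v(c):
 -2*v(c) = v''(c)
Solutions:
 v(c) = C1*sin(sqrt(2)*c) + C2*cos(sqrt(2)*c)


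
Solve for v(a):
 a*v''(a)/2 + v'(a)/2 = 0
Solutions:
 v(a) = C1 + C2*log(a)


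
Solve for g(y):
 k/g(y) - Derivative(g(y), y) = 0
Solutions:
 g(y) = -sqrt(C1 + 2*k*y)
 g(y) = sqrt(C1 + 2*k*y)


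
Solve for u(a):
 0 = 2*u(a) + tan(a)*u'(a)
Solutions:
 u(a) = C1/sin(a)^2


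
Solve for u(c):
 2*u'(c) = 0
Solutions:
 u(c) = C1


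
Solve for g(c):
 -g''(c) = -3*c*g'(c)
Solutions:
 g(c) = C1 + C2*erfi(sqrt(6)*c/2)


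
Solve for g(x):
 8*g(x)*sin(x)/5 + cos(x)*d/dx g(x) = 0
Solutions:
 g(x) = C1*cos(x)^(8/5)


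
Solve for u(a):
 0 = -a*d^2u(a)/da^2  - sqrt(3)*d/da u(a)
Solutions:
 u(a) = C1 + C2*a^(1 - sqrt(3))


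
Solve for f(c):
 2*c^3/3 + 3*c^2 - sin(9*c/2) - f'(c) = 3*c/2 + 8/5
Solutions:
 f(c) = C1 + c^4/6 + c^3 - 3*c^2/4 - 8*c/5 + 2*cos(9*c/2)/9


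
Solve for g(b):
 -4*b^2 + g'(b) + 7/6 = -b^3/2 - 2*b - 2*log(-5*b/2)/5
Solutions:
 g(b) = C1 - b^4/8 + 4*b^3/3 - b^2 - 2*b*log(-b)/5 + b*(-23 - 12*log(5) + 12*log(2))/30


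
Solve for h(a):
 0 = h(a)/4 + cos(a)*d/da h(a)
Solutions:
 h(a) = C1*(sin(a) - 1)^(1/8)/(sin(a) + 1)^(1/8)


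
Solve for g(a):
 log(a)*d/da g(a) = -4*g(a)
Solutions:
 g(a) = C1*exp(-4*li(a))


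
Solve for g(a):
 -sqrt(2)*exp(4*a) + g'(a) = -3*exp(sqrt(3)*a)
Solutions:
 g(a) = C1 + sqrt(2)*exp(4*a)/4 - sqrt(3)*exp(sqrt(3)*a)


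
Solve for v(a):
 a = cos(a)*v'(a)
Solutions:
 v(a) = C1 + Integral(a/cos(a), a)


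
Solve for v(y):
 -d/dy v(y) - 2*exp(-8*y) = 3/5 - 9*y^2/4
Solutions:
 v(y) = C1 + 3*y^3/4 - 3*y/5 + exp(-8*y)/4


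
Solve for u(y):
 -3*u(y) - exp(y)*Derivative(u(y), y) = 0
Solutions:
 u(y) = C1*exp(3*exp(-y))


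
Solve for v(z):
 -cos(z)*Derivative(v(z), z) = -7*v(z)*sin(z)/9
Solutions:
 v(z) = C1/cos(z)^(7/9)


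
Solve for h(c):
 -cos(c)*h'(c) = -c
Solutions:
 h(c) = C1 + Integral(c/cos(c), c)


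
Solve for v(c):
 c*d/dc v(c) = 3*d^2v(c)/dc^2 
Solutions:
 v(c) = C1 + C2*erfi(sqrt(6)*c/6)


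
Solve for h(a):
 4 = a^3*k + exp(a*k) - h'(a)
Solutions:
 h(a) = C1 + a^4*k/4 - 4*a + exp(a*k)/k


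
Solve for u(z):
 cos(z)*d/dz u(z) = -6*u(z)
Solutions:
 u(z) = C1*(sin(z)^3 - 3*sin(z)^2 + 3*sin(z) - 1)/(sin(z)^3 + 3*sin(z)^2 + 3*sin(z) + 1)


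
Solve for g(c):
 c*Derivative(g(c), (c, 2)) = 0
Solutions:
 g(c) = C1 + C2*c


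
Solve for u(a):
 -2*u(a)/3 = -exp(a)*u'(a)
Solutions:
 u(a) = C1*exp(-2*exp(-a)/3)


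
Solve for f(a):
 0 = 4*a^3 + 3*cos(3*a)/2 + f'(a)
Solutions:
 f(a) = C1 - a^4 - sin(3*a)/2


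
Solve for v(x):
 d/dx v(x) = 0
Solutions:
 v(x) = C1


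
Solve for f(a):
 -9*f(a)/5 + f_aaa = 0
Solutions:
 f(a) = C3*exp(15^(2/3)*a/5) + (C1*sin(3*3^(1/6)*5^(2/3)*a/10) + C2*cos(3*3^(1/6)*5^(2/3)*a/10))*exp(-15^(2/3)*a/10)


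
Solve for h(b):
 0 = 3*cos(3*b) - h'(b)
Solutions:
 h(b) = C1 + sin(3*b)


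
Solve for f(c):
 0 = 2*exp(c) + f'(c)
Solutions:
 f(c) = C1 - 2*exp(c)


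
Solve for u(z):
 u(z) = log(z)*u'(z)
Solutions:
 u(z) = C1*exp(li(z))


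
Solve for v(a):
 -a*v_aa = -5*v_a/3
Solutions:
 v(a) = C1 + C2*a^(8/3)


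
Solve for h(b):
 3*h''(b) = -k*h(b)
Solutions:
 h(b) = C1*exp(-sqrt(3)*b*sqrt(-k)/3) + C2*exp(sqrt(3)*b*sqrt(-k)/3)


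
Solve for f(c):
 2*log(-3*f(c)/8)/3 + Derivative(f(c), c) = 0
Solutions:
 3*Integral(1/(log(-_y) - 3*log(2) + log(3)), (_y, f(c)))/2 = C1 - c


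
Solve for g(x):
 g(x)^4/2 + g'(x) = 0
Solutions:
 g(x) = 2^(1/3)*(1/(C1 + 3*x))^(1/3)
 g(x) = 2^(1/3)*(-3^(2/3) - 3*3^(1/6)*I)*(1/(C1 + x))^(1/3)/6
 g(x) = 2^(1/3)*(-3^(2/3) + 3*3^(1/6)*I)*(1/(C1 + x))^(1/3)/6


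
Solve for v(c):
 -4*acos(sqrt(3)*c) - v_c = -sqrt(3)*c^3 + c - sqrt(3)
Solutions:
 v(c) = C1 + sqrt(3)*c^4/4 - c^2/2 - 4*c*acos(sqrt(3)*c) + sqrt(3)*c + 4*sqrt(3)*sqrt(1 - 3*c^2)/3


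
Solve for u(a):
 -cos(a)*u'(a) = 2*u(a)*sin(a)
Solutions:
 u(a) = C1*cos(a)^2


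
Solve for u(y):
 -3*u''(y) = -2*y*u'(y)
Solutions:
 u(y) = C1 + C2*erfi(sqrt(3)*y/3)


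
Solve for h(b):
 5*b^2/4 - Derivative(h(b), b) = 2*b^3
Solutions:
 h(b) = C1 - b^4/2 + 5*b^3/12


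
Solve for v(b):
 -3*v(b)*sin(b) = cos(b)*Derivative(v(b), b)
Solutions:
 v(b) = C1*cos(b)^3


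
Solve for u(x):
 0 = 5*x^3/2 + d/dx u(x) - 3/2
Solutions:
 u(x) = C1 - 5*x^4/8 + 3*x/2


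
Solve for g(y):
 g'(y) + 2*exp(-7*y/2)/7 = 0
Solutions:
 g(y) = C1 + 4*exp(-7*y/2)/49


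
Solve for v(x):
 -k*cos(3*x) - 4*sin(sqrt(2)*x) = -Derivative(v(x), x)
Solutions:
 v(x) = C1 + k*sin(3*x)/3 - 2*sqrt(2)*cos(sqrt(2)*x)


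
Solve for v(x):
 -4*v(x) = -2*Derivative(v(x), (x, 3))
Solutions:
 v(x) = C3*exp(2^(1/3)*x) + (C1*sin(2^(1/3)*sqrt(3)*x/2) + C2*cos(2^(1/3)*sqrt(3)*x/2))*exp(-2^(1/3)*x/2)


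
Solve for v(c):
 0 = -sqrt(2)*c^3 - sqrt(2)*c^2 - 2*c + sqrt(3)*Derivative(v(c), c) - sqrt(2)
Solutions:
 v(c) = C1 + sqrt(6)*c^4/12 + sqrt(6)*c^3/9 + sqrt(3)*c^2/3 + sqrt(6)*c/3


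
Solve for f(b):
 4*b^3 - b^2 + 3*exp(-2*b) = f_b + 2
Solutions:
 f(b) = C1 + b^4 - b^3/3 - 2*b - 3*exp(-2*b)/2


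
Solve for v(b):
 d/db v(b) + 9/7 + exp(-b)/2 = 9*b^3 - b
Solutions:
 v(b) = C1 + 9*b^4/4 - b^2/2 - 9*b/7 + exp(-b)/2


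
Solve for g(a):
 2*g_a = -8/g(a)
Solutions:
 g(a) = -sqrt(C1 - 8*a)
 g(a) = sqrt(C1 - 8*a)


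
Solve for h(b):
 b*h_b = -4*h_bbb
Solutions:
 h(b) = C1 + Integral(C2*airyai(-2^(1/3)*b/2) + C3*airybi(-2^(1/3)*b/2), b)


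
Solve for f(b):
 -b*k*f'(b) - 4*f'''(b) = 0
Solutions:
 f(b) = C1 + Integral(C2*airyai(2^(1/3)*b*(-k)^(1/3)/2) + C3*airybi(2^(1/3)*b*(-k)^(1/3)/2), b)


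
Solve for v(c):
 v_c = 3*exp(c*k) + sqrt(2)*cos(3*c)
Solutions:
 v(c) = C1 + sqrt(2)*sin(3*c)/3 + 3*exp(c*k)/k


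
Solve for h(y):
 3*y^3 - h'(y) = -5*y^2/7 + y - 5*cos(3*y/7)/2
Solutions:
 h(y) = C1 + 3*y^4/4 + 5*y^3/21 - y^2/2 + 35*sin(3*y/7)/6


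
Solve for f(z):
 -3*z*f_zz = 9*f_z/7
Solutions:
 f(z) = C1 + C2*z^(4/7)


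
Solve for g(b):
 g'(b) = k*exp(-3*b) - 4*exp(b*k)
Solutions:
 g(b) = C1 - k*exp(-3*b)/3 - 4*exp(b*k)/k


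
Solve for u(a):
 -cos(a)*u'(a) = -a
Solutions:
 u(a) = C1 + Integral(a/cos(a), a)


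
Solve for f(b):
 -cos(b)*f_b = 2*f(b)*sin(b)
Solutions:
 f(b) = C1*cos(b)^2


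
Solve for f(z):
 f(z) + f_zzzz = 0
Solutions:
 f(z) = (C1*sin(sqrt(2)*z/2) + C2*cos(sqrt(2)*z/2))*exp(-sqrt(2)*z/2) + (C3*sin(sqrt(2)*z/2) + C4*cos(sqrt(2)*z/2))*exp(sqrt(2)*z/2)


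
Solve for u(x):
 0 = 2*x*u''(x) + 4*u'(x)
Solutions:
 u(x) = C1 + C2/x


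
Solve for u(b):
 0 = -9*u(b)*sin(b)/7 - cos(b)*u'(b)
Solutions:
 u(b) = C1*cos(b)^(9/7)


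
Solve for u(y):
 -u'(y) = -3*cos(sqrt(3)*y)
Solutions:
 u(y) = C1 + sqrt(3)*sin(sqrt(3)*y)


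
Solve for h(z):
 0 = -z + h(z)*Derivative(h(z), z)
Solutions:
 h(z) = -sqrt(C1 + z^2)
 h(z) = sqrt(C1 + z^2)


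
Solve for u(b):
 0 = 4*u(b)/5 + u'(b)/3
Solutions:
 u(b) = C1*exp(-12*b/5)


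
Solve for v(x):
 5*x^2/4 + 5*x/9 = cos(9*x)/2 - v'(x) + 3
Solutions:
 v(x) = C1 - 5*x^3/12 - 5*x^2/18 + 3*x + sin(9*x)/18


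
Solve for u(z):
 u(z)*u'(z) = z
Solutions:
 u(z) = -sqrt(C1 + z^2)
 u(z) = sqrt(C1 + z^2)


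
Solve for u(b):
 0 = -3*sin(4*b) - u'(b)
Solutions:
 u(b) = C1 + 3*cos(4*b)/4


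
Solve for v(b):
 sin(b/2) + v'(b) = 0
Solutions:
 v(b) = C1 + 2*cos(b/2)


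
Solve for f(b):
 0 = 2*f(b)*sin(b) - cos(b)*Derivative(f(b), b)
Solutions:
 f(b) = C1/cos(b)^2


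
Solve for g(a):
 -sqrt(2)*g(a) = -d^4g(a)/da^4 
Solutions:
 g(a) = C1*exp(-2^(1/8)*a) + C2*exp(2^(1/8)*a) + C3*sin(2^(1/8)*a) + C4*cos(2^(1/8)*a)


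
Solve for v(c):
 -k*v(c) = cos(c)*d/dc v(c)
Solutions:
 v(c) = C1*exp(k*(log(sin(c) - 1) - log(sin(c) + 1))/2)


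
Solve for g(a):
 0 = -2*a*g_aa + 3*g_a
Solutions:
 g(a) = C1 + C2*a^(5/2)


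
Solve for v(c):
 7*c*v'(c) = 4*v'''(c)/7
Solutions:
 v(c) = C1 + Integral(C2*airyai(2^(1/3)*7^(2/3)*c/2) + C3*airybi(2^(1/3)*7^(2/3)*c/2), c)


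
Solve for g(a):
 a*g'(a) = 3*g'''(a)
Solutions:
 g(a) = C1 + Integral(C2*airyai(3^(2/3)*a/3) + C3*airybi(3^(2/3)*a/3), a)


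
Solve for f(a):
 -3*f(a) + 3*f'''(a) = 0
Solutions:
 f(a) = C3*exp(a) + (C1*sin(sqrt(3)*a/2) + C2*cos(sqrt(3)*a/2))*exp(-a/2)


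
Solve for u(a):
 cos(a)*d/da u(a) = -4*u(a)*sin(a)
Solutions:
 u(a) = C1*cos(a)^4


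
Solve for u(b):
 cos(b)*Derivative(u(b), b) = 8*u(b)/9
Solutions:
 u(b) = C1*(sin(b) + 1)^(4/9)/(sin(b) - 1)^(4/9)


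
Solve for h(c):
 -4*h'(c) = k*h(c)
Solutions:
 h(c) = C1*exp(-c*k/4)


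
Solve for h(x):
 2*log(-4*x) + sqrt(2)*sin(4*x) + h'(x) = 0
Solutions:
 h(x) = C1 - 2*x*log(-x) - 4*x*log(2) + 2*x + sqrt(2)*cos(4*x)/4


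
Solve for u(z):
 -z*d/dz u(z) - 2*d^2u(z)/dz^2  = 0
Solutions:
 u(z) = C1 + C2*erf(z/2)


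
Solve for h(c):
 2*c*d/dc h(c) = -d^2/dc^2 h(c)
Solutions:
 h(c) = C1 + C2*erf(c)


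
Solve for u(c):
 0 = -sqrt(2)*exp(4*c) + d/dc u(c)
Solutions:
 u(c) = C1 + sqrt(2)*exp(4*c)/4


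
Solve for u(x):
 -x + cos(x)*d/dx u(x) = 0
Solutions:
 u(x) = C1 + Integral(x/cos(x), x)


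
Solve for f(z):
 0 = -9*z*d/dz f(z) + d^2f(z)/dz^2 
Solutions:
 f(z) = C1 + C2*erfi(3*sqrt(2)*z/2)


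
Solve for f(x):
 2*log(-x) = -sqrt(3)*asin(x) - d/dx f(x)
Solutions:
 f(x) = C1 - 2*x*log(-x) + 2*x - sqrt(3)*(x*asin(x) + sqrt(1 - x^2))


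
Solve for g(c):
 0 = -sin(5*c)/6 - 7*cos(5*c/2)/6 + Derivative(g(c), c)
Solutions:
 g(c) = C1 + 7*sin(5*c/2)/15 - cos(5*c)/30


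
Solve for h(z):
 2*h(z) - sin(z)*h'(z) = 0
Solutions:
 h(z) = C1*(cos(z) - 1)/(cos(z) + 1)


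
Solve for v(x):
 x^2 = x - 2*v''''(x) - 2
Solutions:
 v(x) = C1 + C2*x + C3*x^2 + C4*x^3 - x^6/720 + x^5/240 - x^4/24


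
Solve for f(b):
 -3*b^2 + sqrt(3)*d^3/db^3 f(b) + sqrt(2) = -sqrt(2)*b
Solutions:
 f(b) = C1 + C2*b + C3*b^2 + sqrt(3)*b^5/60 - sqrt(6)*b^4/72 - sqrt(6)*b^3/18


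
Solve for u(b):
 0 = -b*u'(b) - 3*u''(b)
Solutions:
 u(b) = C1 + C2*erf(sqrt(6)*b/6)


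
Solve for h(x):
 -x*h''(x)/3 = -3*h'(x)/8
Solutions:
 h(x) = C1 + C2*x^(17/8)


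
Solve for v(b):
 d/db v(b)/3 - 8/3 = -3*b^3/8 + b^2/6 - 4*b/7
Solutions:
 v(b) = C1 - 9*b^4/32 + b^3/6 - 6*b^2/7 + 8*b


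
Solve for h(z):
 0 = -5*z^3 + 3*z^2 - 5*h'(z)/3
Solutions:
 h(z) = C1 - 3*z^4/4 + 3*z^3/5


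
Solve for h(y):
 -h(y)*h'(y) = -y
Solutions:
 h(y) = -sqrt(C1 + y^2)
 h(y) = sqrt(C1 + y^2)


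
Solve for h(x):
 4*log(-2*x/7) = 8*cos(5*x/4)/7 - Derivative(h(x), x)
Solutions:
 h(x) = C1 - 4*x*log(-x) - 4*x*log(2) + 4*x + 4*x*log(7) + 32*sin(5*x/4)/35


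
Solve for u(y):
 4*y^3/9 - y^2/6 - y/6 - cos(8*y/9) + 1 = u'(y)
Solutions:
 u(y) = C1 + y^4/9 - y^3/18 - y^2/12 + y - 9*sin(8*y/9)/8


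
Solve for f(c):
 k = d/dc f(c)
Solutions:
 f(c) = C1 + c*k


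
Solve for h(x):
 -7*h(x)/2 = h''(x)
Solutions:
 h(x) = C1*sin(sqrt(14)*x/2) + C2*cos(sqrt(14)*x/2)


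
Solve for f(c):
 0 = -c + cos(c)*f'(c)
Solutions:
 f(c) = C1 + Integral(c/cos(c), c)


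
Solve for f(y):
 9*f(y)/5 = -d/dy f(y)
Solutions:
 f(y) = C1*exp(-9*y/5)


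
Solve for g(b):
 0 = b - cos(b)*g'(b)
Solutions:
 g(b) = C1 + Integral(b/cos(b), b)


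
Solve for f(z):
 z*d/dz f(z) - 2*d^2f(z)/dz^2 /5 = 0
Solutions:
 f(z) = C1 + C2*erfi(sqrt(5)*z/2)


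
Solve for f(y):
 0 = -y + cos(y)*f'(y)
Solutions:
 f(y) = C1 + Integral(y/cos(y), y)


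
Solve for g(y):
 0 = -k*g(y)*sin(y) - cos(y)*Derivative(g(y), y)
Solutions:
 g(y) = C1*exp(k*log(cos(y)))


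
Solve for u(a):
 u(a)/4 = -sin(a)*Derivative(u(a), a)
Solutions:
 u(a) = C1*(cos(a) + 1)^(1/8)/(cos(a) - 1)^(1/8)


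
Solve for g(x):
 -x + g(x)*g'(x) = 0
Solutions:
 g(x) = -sqrt(C1 + x^2)
 g(x) = sqrt(C1 + x^2)


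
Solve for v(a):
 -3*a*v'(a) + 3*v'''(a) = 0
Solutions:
 v(a) = C1 + Integral(C2*airyai(a) + C3*airybi(a), a)


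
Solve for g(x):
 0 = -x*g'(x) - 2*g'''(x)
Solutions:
 g(x) = C1 + Integral(C2*airyai(-2^(2/3)*x/2) + C3*airybi(-2^(2/3)*x/2), x)


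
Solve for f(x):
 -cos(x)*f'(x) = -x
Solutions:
 f(x) = C1 + Integral(x/cos(x), x)


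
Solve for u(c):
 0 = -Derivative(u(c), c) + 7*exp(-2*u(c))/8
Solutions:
 u(c) = log(C1 + 7*c)/2 - log(2)
 u(c) = log(-sqrt(C1 + 7*c)) - log(2)
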